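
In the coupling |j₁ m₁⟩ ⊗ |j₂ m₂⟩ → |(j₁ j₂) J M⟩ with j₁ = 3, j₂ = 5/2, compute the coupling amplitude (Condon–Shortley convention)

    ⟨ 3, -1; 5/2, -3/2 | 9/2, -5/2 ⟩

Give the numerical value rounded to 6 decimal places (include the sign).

triangle: 1!×5!×4!/11! = 2880/39916800
(j±m)!: 2!×4!×1!×4!×2!×7! = 11612160
prefactor² = (2J+1)×Δ×N² = 92160/11
  k=0: +1/(0!×1!×4!×1!×1!×3!) = 1/144
  k=1: −1/(1!×0!×3!×0!×2!×4!) = -1/288
Σ = 1/288  ⇒  CG² = 92160/11×1/288² = 10/99
CG = +√(10/99) = +0.317821

+√(10/99) = +0.317821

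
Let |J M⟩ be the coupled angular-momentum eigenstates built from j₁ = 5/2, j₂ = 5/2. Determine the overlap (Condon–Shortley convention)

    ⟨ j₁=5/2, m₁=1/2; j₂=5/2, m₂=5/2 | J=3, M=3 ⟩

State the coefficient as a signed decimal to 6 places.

+0.527046

triangle: 2!×3!×3!/9! = 72/362880
(j±m)!: 3!×2!×5!×0!×6!×0! = 1036800
prefactor² = (2J+1)×Δ×N² = 1440
  k=2: +1/(2!×0!×0!×3!×3!×0!) = 1/72
Σ = 1/72  ⇒  CG² = 1440×1/72² = 5/18
CG = +√(5/18) = +0.527046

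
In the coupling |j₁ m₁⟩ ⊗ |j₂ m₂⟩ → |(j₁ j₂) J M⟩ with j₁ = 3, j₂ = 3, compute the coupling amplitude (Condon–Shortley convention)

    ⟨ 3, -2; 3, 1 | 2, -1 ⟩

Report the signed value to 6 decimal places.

−√(5/28) = -0.422577

j₁+j₂−J=4  J+j₁−j₂=2  J−j₁+j₂=2  j₁+j₂+J+1=9
(j₁±m₁, j₂±m₂, J±M) = (1,5,4,2,1,3)
P² = 320/7
sum k=3..4:
  [3] −1/12 = -1/12
  [4] +1/48 = 1/48
S = -1/16
C² = P²·S² = 5/28 ; C = -0.422577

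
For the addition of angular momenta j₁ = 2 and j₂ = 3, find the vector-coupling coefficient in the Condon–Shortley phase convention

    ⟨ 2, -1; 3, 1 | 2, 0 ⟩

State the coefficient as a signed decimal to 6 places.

triangle: 3!*1!*3!/8! = 36/40320
(j±m)!: 1!*3!*4!*2!*2!*2! = 1152
prefactor² = (2J+1)*Δ*N² = 36/7
  k=2: +1/(2!*1!*1!*2!*0!*1!) = 1/4
  k=3: −1/(3!*0!*0!*1!*1!*2!) = -1/12
Σ = 1/6  ⇒  CG² = 36/7*1/6² = 1/7
CG = +√(1/7) = +0.377964

+√(1/7) = +0.377964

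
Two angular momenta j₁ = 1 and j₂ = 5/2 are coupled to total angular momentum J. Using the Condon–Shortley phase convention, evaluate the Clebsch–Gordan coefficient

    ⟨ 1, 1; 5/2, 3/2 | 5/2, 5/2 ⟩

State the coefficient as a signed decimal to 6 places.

+√(2/7) ≈ +0.534522

√[6·1!1!4!/7! · 2!0!4!1!5!0!] = √(1152/7)
  +(−1)^0/∏(0,1,0,4,1,0)! = 1/24  (running 1/24)
⟨..|..⟩ = √(1152/7)·(1/24) = +0.534522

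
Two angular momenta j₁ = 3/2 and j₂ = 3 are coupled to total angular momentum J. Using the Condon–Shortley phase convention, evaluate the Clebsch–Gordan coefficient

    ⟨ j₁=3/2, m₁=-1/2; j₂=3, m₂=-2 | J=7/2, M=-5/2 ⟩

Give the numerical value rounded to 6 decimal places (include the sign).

+√(1/7) ≈ +0.377964

j₁+j₂−J=1  J+j₁−j₂=2  J−j₁+j₂=5  j₁+j₂+J+1=9
(j₁±m₁, j₂±m₂, J±M) = (1,2,1,5,1,6)
P² = 6400/7
sum k=0..1:
  [0] +1/48 = 1/48
  [1] −1/120 = -1/120
S = 1/80
C² = P²·S² = 1/7 ; C = +0.377964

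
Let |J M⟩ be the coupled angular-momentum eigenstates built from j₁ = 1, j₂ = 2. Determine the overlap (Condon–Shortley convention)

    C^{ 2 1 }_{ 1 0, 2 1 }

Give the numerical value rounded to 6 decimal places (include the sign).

j₁+j₂−J=1  J+j₁−j₂=1  J−j₁+j₂=3  j₁+j₂+J+1=6
(j₁±m₁, j₂±m₂, J±M) = (1,1,3,1,3,1)
P² = 3/2
sum k=0..1:
  [0] +1/6 = 1/6
  [1] −1/2 = -1/2
S = -1/3
C² = P²·S² = 1/6 ; C = -0.408248

-0.408248  (= −√(1/6))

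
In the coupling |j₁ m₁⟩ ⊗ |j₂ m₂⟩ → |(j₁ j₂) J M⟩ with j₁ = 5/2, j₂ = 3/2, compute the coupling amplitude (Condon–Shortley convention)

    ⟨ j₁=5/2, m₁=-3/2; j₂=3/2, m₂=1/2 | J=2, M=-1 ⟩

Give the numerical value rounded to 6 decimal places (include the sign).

√[5·2!3!1!/7! · 1!4!2!1!1!3!] = √(24/7)
  +(−1)^1/∏(1,1,3,1,0,0)! = -1/6  (running -1/6)
  +(−1)^2/∏(2,0,2,0,1,1)! = 1/4  (running 1/12)
⟨..|..⟩ = √(24/7)·(1/12) = +0.154303

+√(1/42) ≈ +0.154303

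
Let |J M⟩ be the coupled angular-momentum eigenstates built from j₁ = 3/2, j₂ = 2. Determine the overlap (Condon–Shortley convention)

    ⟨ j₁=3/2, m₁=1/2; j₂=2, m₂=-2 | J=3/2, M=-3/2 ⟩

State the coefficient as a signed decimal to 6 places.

j₁+j₂−J=2  J+j₁−j₂=1  J−j₁+j₂=2  j₁+j₂+J+1=6
(j₁±m₁, j₂±m₂, J±M) = (2,1,0,4,0,3)
P² = 32/5
sum k=0..0:
  [0] +1/4 = 1/4
S = 1/4
C² = P²·S² = 2/5 ; C = +0.632456

+0.632456  (= +√(2/5))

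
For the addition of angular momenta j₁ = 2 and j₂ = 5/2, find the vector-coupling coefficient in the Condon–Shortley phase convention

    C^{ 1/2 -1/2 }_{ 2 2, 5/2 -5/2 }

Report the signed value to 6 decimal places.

+0.577350

√[2·4!0!1!/6! · 4!0!0!5!0!1!] = √(192)
  +(−1)^0/∏(0,4,0,0,0,1)! = 1/24  (running 1/24)
⟨..|..⟩ = √(192)·(1/24) = +0.577350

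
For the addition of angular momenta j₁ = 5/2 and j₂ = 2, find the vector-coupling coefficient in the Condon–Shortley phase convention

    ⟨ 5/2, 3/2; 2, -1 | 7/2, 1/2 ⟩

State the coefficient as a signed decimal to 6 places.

+√(121/315) ≈ +0.619780

j₁+j₂−J=1  J+j₁−j₂=4  J−j₁+j₂=3  j₁+j₂+J+1=9
(j₁±m₁, j₂±m₂, J±M) = (4,1,1,3,4,3)
P² = 2304/35
sum k=0..1:
  [0] +1/12 = 1/12
  [1] −1/144 = -1/144
S = 11/144
C² = P²·S² = 121/315 ; C = +0.619780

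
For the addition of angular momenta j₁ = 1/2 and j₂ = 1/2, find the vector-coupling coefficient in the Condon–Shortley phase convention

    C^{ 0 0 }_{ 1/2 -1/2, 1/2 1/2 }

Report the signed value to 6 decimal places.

j₁+j₂−J=1  J+j₁−j₂=0  J−j₁+j₂=0  j₁+j₂+J+1=2
(j₁±m₁, j₂±m₂, J±M) = (0,1,1,0,0,0)
P² = 1/2
sum k=1..1:
  [1] −1/1 = -1
S = -1
C² = P²·S² = 1/2 ; C = -0.707107

−√(1/2) ≈ -0.707107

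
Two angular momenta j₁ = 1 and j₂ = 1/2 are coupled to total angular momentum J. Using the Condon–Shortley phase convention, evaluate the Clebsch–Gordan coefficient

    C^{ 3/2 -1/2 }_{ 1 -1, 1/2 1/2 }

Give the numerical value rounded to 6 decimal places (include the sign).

+√(1/3) = +0.577350

√[4·0!2!1!/4! · 0!2!1!0!1!2!] = √(4/3)
  +(−1)^0/∏(0,0,2,1,0,0)! = 1/2  (running 1/2)
⟨..|..⟩ = √(4/3)·(1/2) = +0.577350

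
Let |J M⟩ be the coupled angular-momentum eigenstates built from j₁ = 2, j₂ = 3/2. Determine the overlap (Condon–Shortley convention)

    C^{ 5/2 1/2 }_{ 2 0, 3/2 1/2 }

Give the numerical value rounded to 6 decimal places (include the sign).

triangle: 1!×3!×2!/7! = 12/5040
(j±m)!: 2!×2!×2!×1!×3!×2! = 96
prefactor² = (2J+1)×Δ×N² = 48/35
  k=0: +1/(0!×1!×2!×2!×1!×0!) = 1/4
  k=1: −1/(1!×0!×1!×1!×2!×1!) = -1/2
Σ = -1/4  ⇒  CG² = 48/35×(-1/4)² = 3/35
CG = −√(3/35) = -0.292770

−√(3/35) = -0.292770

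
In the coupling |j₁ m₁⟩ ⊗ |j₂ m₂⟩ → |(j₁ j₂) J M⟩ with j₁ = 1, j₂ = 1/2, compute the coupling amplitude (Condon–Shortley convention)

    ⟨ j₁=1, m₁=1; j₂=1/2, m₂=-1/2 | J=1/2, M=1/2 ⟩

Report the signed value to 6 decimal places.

+√(2/3) = +0.816497

j₁+j₂−J=1  J+j₁−j₂=1  J−j₁+j₂=0  j₁+j₂+J+1=3
(j₁±m₁, j₂±m₂, J±M) = (2,0,0,1,1,0)
P² = 2/3
sum k=0..0:
  [0] +1/1 = 1
S = 1
C² = P²·S² = 2/3 ; C = +0.816497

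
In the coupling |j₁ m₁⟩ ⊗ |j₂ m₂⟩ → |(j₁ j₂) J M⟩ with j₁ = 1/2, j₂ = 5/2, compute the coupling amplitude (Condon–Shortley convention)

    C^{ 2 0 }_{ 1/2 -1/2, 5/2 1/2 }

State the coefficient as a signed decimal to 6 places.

√[5·1!0!4!/6! · 0!1!3!2!2!2!] = √(8)
  +(−1)^1/∏(1,0,0,2,0,2)! = -1/4  (running -1/4)
⟨..|..⟩ = √(8)·(-1/4) = -0.707107

−√(1/2) ≈ -0.707107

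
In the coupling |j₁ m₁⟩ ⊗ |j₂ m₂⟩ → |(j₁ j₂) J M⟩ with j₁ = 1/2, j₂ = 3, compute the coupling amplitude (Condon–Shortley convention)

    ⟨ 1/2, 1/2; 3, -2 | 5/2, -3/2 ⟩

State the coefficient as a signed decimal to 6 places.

+0.845154

j₁+j₂−J=1  J+j₁−j₂=0  J−j₁+j₂=5  j₁+j₂+J+1=7
(j₁±m₁, j₂±m₂, J±M) = (1,0,1,5,1,4)
P² = 2880/7
sum k=0..0:
  [0] +1/24 = 1/24
S = 1/24
C² = P²·S² = 5/7 ; C = +0.845154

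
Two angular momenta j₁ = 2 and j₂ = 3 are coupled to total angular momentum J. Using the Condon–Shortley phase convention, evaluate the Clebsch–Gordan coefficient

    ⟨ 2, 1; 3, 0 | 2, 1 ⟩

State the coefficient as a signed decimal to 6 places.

√[5·3!1!3!/8! · 3!1!3!3!3!1!] = √(81/14)
  +(−1)^0/∏(0,3,1,3,0,0)! = 1/36  (running 1/36)
  +(−1)^1/∏(1,2,0,2,1,1)! = -1/4  (running -2/9)
⟨..|..⟩ = √(81/14)·(-2/9) = -0.534522

−√(2/7) ≈ -0.534522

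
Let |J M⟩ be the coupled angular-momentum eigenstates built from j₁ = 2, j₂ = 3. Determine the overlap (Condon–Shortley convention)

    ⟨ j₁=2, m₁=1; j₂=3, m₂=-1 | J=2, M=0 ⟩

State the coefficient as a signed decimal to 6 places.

-0.377964  (= −√(1/7))

j₁+j₂−J=3  J+j₁−j₂=1  J−j₁+j₂=3  j₁+j₂+J+1=8
(j₁±m₁, j₂±m₂, J±M) = (3,1,2,4,2,2)
P² = 36/7
sum k=0..1:
  [0] +1/12 = 1/12
  [1] −1/4 = -1/4
S = -1/6
C² = P²·S² = 1/7 ; C = -0.377964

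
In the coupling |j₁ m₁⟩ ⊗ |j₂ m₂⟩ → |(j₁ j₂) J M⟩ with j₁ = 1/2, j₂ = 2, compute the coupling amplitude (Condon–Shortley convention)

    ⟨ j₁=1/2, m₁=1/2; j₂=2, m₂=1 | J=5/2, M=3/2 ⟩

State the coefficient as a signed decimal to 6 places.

triangle: 0!*1!*4!/6! = 24/720
(j±m)!: 1!*0!*3!*1!*4!*1! = 144
prefactor² = (2J+1)*Δ*N² = 144/5
  k=0: +1/(0!*0!*0!*3!*1!*1!) = 1/6
Σ = 1/6  ⇒  CG² = 144/5*1/6² = 4/5
CG = +√(4/5) = +0.894427

+√(4/5) ≈ +0.894427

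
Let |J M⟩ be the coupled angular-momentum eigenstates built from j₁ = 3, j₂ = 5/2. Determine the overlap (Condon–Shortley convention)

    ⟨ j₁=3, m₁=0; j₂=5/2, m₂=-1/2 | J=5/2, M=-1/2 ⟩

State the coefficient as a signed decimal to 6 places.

j₁+j₂−J=3  J+j₁−j₂=3  J−j₁+j₂=2  j₁+j₂+J+1=9
(j₁±m₁, j₂±m₂, J±M) = (3,3,2,3,2,3)
P² = 216/35
sum k=0..2:
  [0] +1/72 = 1/72
  [1] −1/4 = -1/4
  [2] +1/8 = 1/8
S = -1/9
C² = P²·S² = 8/105 ; C = -0.276026

-0.276026  (= −√(8/105))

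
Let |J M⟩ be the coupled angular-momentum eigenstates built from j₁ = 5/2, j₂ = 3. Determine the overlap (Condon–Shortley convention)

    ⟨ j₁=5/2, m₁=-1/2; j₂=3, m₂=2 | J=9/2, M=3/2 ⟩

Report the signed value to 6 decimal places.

−√(169/462) = -0.604815

j₁+j₂−J=1  J+j₁−j₂=4  J−j₁+j₂=5  j₁+j₂+J+1=11
(j₁±m₁, j₂±m₂, J±M) = (2,3,5,1,6,3)
P² = 345600/77
sum k=0..1:
  [0] +1/720 = 1/720
  [1] −1/96 = -1/96
S = -13/1440
C² = P²·S² = 169/462 ; C = -0.604815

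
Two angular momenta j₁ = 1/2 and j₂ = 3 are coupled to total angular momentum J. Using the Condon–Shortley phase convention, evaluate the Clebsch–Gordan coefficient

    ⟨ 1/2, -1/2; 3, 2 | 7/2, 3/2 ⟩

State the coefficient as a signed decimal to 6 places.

+√(2/7) ≈ +0.534522

√[8·0!1!6!/8! · 0!1!5!1!5!2!] = √(28800/7)
  +(−1)^0/∏(0,0,1,5,0,1)! = 1/120  (running 1/120)
⟨..|..⟩ = √(28800/7)·(1/120) = +0.534522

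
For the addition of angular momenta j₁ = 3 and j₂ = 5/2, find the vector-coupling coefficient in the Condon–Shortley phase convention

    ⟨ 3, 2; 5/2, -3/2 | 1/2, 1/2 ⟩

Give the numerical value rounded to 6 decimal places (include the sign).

-0.487950

j₁+j₂−J=5  J+j₁−j₂=1  J−j₁+j₂=0  j₁+j₂+J+1=7
(j₁±m₁, j₂±m₂, J±M) = (5,1,1,4,1,0)
P² = 960/7
sum k=1..1:
  [1] −1/24 = -1/24
S = -1/24
C² = P²·S² = 5/21 ; C = -0.487950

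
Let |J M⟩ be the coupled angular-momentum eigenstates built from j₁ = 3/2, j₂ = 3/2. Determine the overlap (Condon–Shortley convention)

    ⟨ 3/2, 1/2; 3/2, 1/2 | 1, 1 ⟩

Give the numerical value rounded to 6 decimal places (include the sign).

−√(2/5) ≈ -0.632456

j₁+j₂−J=2  J+j₁−j₂=1  J−j₁+j₂=1  j₁+j₂+J+1=5
(j₁±m₁, j₂±m₂, J±M) = (2,1,2,1,2,0)
P² = 2/5
sum k=1..1:
  [1] −1/1 = -1
S = -1
C² = P²·S² = 2/5 ; C = -0.632456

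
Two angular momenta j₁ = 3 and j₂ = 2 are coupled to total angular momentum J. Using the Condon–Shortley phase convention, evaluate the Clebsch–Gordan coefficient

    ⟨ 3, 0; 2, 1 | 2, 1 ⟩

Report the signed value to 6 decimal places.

triangle: 3!×3!×1!/8! = 36/40320
(j±m)!: 3!×3!×3!×1!×3!×1! = 1296
prefactor² = (2J+1)×Δ×N² = 81/14
  k=2: +1/(2!×1!×1!×1!×2!×0!) = 1/4
  k=3: −1/(3!×0!×0!×0!×3!×1!) = -1/36
Σ = 2/9  ⇒  CG² = 81/14×2/9² = 2/7
CG = +√(2/7) = +0.534522

+0.534522  (= +√(2/7))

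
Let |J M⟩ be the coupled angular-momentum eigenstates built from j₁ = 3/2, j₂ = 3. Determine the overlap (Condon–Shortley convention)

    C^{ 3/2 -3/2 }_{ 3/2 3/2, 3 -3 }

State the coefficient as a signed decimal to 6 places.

+0.755929

j₁+j₂−J=3  J+j₁−j₂=0  J−j₁+j₂=3  j₁+j₂+J+1=7
(j₁±m₁, j₂±m₂, J±M) = (3,0,0,6,0,3)
P² = 5184/7
sum k=0..0:
  [0] +1/36 = 1/36
S = 1/36
C² = P²·S² = 4/7 ; C = +0.755929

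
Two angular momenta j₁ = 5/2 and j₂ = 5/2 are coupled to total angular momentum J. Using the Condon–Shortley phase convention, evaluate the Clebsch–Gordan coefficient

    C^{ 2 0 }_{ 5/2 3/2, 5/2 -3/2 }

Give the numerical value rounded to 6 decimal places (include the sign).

√[5·3!2!2!/8! · 4!1!1!4!2!2!] = √(48/7)
  +(−1)^0/∏(0,3,1,1,1,1)! = 1/6  (running 1/6)
  +(−1)^1/∏(1,2,0,0,2,2)! = -1/8  (running 1/24)
⟨..|..⟩ = √(48/7)·(1/24) = +0.109109

+√(1/84) = +0.109109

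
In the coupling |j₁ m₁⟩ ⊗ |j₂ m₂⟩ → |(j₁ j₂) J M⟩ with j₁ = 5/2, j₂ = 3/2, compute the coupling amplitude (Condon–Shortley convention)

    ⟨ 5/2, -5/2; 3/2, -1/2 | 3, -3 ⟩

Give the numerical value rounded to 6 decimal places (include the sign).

triangle: 1!×4!×2!/8! = 48/40320
(j±m)!: 0!×5!×1!×2!×0!×6! = 172800
prefactor² = (2J+1)×Δ×N² = 1440
  k=1: −1/(1!×0!×4!×0!×0!×2!) = -1/48
Σ = -1/48  ⇒  CG² = 1440×(-1/48)² = 5/8
CG = −√(5/8) = -0.790569

−√(5/8) ≈ -0.790569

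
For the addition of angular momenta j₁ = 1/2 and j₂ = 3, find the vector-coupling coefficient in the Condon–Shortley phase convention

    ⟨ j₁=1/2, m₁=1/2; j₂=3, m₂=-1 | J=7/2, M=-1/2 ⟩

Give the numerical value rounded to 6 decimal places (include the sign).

j₁+j₂−J=0  J+j₁−j₂=1  J−j₁+j₂=6  j₁+j₂+J+1=8
(j₁±m₁, j₂±m₂, J±M) = (1,0,2,4,3,4)
P² = 6912/7
sum k=0..0:
  [0] +1/48 = 1/48
S = 1/48
C² = P²·S² = 3/7 ; C = +0.654654

+0.654654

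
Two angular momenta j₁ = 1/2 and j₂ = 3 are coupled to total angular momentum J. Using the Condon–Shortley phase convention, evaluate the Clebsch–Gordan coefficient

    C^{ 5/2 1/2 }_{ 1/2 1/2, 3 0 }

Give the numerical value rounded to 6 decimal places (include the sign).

+0.654654

√[6·1!0!5!/7! · 1!0!3!3!3!2!] = √(432/7)
  +(−1)^0/∏(0,1,0,3,0,2)! = 1/12  (running 1/12)
⟨..|..⟩ = √(432/7)·(1/12) = +0.654654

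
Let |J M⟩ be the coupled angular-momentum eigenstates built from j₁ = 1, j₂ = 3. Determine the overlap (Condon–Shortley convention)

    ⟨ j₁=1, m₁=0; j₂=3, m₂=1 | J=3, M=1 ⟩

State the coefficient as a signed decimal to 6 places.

j₁+j₂−J=1  J+j₁−j₂=1  J−j₁+j₂=5  j₁+j₂+J+1=8
(j₁±m₁, j₂±m₂, J±M) = (1,1,4,2,4,2)
P² = 48
sum k=0..1:
  [0] +1/24 = 1/24
  [1] −1/12 = -1/12
S = -1/24
C² = P²·S² = 1/12 ; C = -0.288675

-0.288675  (= −√(1/12))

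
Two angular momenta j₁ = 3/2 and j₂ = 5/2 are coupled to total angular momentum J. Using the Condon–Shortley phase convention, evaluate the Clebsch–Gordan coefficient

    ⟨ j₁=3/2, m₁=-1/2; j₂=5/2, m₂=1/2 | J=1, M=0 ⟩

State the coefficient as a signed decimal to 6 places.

+√(3/10) ≈ +0.547723

j₁+j₂−J=3  J+j₁−j₂=0  J−j₁+j₂=2  j₁+j₂+J+1=6
(j₁±m₁, j₂±m₂, J±M) = (1,2,3,2,1,1)
P² = 6/5
sum k=2..2:
  [2] +1/2 = 1/2
S = 1/2
C² = P²·S² = 3/10 ; C = +0.547723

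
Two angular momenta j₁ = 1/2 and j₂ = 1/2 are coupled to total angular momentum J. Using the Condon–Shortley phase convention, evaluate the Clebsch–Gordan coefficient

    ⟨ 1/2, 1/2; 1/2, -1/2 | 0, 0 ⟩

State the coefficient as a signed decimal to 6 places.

+√(1/2) = +0.707107

triangle: 1!×0!×0!/2! = 1/2
(j±m)!: 1!×0!×0!×1!×0!×0! = 1
prefactor² = (2J+1)×Δ×N² = 1/2
  k=0: +1/(0!×1!×0!×0!×0!×0!) = 1
Σ = 1  ⇒  CG² = 1/2×1² = 1/2
CG = +√(1/2) = +0.707107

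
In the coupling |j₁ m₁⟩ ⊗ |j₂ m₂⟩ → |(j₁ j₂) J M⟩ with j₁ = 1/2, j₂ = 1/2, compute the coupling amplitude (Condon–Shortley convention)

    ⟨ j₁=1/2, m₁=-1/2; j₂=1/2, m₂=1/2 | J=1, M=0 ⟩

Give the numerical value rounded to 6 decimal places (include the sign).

+√(1/2) = +0.707107

triangle: 0!·1!·1!/3! = 1/6
(j±m)!: 0!·1!·1!·0!·1!·1! = 1
prefactor² = (2J+1)·Δ·N² = 1/2
  k=0: +1/(0!·0!·1!·1!·0!·0!) = 1
Σ = 1  ⇒  CG² = 1/2·1² = 1/2
CG = +√(1/2) = +0.707107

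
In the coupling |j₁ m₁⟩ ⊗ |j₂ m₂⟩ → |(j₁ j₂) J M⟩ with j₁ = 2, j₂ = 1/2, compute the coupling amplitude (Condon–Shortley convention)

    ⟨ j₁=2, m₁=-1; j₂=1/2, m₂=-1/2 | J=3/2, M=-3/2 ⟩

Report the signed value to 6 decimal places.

√[4·1!3!0!/5! · 1!3!0!1!0!3!] = √(36/5)
  +(−1)^0/∏(0,1,3,0,0,0)! = 1/6  (running 1/6)
⟨..|..⟩ = √(36/5)·(1/6) = +0.447214

+√(1/5) ≈ +0.447214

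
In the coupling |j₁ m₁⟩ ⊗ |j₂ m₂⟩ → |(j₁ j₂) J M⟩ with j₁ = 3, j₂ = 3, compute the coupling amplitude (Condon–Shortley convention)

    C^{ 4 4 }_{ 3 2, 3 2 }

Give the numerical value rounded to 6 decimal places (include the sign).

j₁+j₂−J=2  J+j₁−j₂=4  J−j₁+j₂=4  j₁+j₂+J+1=11
(j₁±m₁, j₂±m₂, J±M) = (5,1,5,1,8,0)
P² = 1658880/11
sum k=1..1:
  [1] −1/576 = -1/576
S = -1/576
C² = P²·S² = 5/11 ; C = -0.674200

−√(5/11) ≈ -0.674200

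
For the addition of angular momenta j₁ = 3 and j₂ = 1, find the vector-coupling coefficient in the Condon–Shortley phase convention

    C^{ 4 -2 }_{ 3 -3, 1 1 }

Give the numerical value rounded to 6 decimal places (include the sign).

+0.188982  (= +√(1/28))

√[9·0!6!2!/9! · 0!6!2!0!2!6!] = √(518400/7)
  +(−1)^0/∏(0,0,6,2,0,0)! = 1/1440  (running 1/1440)
⟨..|..⟩ = √(518400/7)·(1/1440) = +0.188982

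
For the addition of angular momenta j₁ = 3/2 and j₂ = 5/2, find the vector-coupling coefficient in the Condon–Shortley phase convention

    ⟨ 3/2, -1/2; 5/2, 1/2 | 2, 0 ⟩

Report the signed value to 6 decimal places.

√[5·2!1!3!/7! · 1!2!3!2!2!2!] = √(8/7)
  +(−1)^1/∏(1,1,1,2,0,1)! = -1/2  (running -1/2)
  +(−1)^2/∏(2,0,0,1,1,2)! = 1/4  (running -1/4)
⟨..|..⟩ = √(8/7)·(-1/4) = -0.267261

-0.267261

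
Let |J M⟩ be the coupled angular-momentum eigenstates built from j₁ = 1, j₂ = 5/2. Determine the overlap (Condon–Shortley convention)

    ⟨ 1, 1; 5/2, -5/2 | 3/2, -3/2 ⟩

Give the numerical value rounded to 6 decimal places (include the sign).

+√(2/3) = +0.816497

√[4·2!0!3!/6! · 2!0!0!5!0!3!] = √(96)
  +(−1)^0/∏(0,2,0,0,0,3)! = 1/12  (running 1/12)
⟨..|..⟩ = √(96)·(1/12) = +0.816497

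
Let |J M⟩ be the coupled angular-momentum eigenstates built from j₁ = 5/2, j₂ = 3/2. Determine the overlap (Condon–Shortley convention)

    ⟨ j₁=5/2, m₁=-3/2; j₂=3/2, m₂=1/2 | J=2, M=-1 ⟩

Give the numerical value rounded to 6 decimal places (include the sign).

+√(1/42) = +0.154303

triangle: 2!·3!·1!/7! = 12/5040
(j±m)!: 1!·4!·2!·1!·1!·3! = 288
prefactor² = (2J+1)·Δ·N² = 24/7
  k=1: −1/(1!·1!·3!·1!·0!·0!) = -1/6
  k=2: +1/(2!·0!·2!·0!·1!·1!) = 1/4
Σ = 1/12  ⇒  CG² = 24/7·1/12² = 1/42
CG = +√(1/42) = +0.154303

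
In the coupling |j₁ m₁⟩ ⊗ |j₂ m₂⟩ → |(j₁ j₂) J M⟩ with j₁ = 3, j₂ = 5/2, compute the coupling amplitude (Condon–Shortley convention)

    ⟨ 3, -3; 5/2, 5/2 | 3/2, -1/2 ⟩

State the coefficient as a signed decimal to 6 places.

j₁+j₂−J=4  J+j₁−j₂=2  J−j₁+j₂=1  j₁+j₂+J+1=8
(j₁±m₁, j₂±m₂, J±M) = (0,6,5,0,1,2)
P² = 5760/7
sum k=4..4:
  [4] +1/48 = 1/48
S = 1/48
C² = P²·S² = 5/14 ; C = +0.597614

+√(5/14) ≈ +0.597614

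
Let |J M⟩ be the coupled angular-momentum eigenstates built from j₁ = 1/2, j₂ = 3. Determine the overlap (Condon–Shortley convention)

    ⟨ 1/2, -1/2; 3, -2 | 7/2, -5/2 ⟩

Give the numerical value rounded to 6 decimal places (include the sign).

triangle: 0!×1!×6!/8! = 720/40320
(j±m)!: 0!×1!×1!×5!×1!×6! = 86400
prefactor² = (2J+1)×Δ×N² = 86400/7
  k=0: +1/(0!×0!×1!×1!×0!×5!) = 1/120
Σ = 1/120  ⇒  CG² = 86400/7×1/120² = 6/7
CG = +√(6/7) = +0.925820

+√(6/7) ≈ +0.925820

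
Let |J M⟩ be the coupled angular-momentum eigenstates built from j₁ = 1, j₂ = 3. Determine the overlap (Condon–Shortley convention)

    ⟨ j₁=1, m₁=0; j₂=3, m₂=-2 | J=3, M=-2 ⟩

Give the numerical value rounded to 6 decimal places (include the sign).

√[7·1!1!5!/8! · 1!1!1!5!1!5!] = √(300)
  +(−1)^0/∏(0,1,1,1,0,4)! = 1/24  (running 1/24)
  +(−1)^1/∏(1,0,0,0,1,5)! = -1/120  (running 1/30)
⟨..|..⟩ = √(300)·(1/30) = +0.577350

+√(1/3) ≈ +0.577350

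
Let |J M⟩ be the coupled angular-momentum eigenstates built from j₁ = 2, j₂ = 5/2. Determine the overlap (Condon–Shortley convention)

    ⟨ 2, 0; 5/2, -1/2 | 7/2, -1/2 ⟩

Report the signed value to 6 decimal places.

triangle: 1!·3!·4!/9! = 144/362880
(j±m)!: 2!·2!·2!·3!·3!·4! = 6912
prefactor² = (2J+1)·Δ·N² = 768/35
  k=0: +1/(0!·1!·2!·2!·1!·2!) = 1/8
  k=1: −1/(1!·0!·1!·1!·2!·3!) = -1/12
Σ = 1/24  ⇒  CG² = 768/35·1/24² = 4/105
CG = +√(4/105) = +0.195180

+√(4/105) = +0.195180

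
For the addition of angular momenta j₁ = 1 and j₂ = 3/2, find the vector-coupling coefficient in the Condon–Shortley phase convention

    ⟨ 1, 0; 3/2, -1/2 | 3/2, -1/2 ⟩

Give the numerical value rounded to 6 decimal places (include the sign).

j₁+j₂−J=1  J+j₁−j₂=1  J−j₁+j₂=2  j₁+j₂+J+1=5
(j₁±m₁, j₂±m₂, J±M) = (1,1,1,2,1,2)
P² = 4/15
sum k=0..1:
  [0] +1/1 = 1
  [1] −1/2 = -1/2
S = 1/2
C² = P²·S² = 1/15 ; C = +0.258199

+0.258199  (= +√(1/15))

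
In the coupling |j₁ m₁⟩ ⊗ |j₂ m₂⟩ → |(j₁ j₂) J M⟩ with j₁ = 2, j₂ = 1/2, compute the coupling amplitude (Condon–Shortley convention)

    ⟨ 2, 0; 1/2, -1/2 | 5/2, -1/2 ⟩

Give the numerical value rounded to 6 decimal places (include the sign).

√[6·0!4!1!/6! · 2!2!0!1!2!3!] = √(48/5)
  +(−1)^0/∏(0,0,2,0,2,1)! = 1/4  (running 1/4)
⟨..|..⟩ = √(48/5)·(1/4) = +0.774597

+√(3/5) = +0.774597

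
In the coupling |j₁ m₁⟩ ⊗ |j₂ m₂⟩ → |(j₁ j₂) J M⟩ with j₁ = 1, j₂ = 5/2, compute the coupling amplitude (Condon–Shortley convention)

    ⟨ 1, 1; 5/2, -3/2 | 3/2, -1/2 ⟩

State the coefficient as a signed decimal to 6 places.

+√(2/5) ≈ +0.632456

√[4·2!0!3!/6! · 2!0!1!4!1!2!] = √(32/5)
  +(−1)^0/∏(0,2,0,1,0,2)! = 1/4  (running 1/4)
⟨..|..⟩ = √(32/5)·(1/4) = +0.632456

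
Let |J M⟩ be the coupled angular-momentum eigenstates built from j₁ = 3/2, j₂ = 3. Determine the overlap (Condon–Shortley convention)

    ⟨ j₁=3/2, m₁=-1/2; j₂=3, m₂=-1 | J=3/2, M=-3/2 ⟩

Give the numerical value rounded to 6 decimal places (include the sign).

triangle: 3!×0!×3!/7! = 36/5040
(j±m)!: 1!×2!×2!×4!×0!×3! = 576
prefactor² = (2J+1)×Δ×N² = 576/35
  k=2: +1/(2!×1!×0!×0!×0!×3!) = 1/12
Σ = 1/12  ⇒  CG² = 576/35×1/12² = 4/35
CG = +√(4/35) = +0.338062

+√(4/35) = +0.338062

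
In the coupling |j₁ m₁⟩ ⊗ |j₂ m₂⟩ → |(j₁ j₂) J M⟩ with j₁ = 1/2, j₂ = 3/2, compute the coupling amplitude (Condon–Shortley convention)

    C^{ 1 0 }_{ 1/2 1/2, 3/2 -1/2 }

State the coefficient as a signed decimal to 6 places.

triangle: 1!·0!·2!/4! = 2/24
(j±m)!: 1!·0!·1!·2!·1!·1! = 2
prefactor² = (2J+1)·Δ·N² = 1/2
  k=0: +1/(0!·1!·0!·1!·0!·1!) = 1
Σ = 1  ⇒  CG² = 1/2·1² = 1/2
CG = +√(1/2) = +0.707107

+0.707107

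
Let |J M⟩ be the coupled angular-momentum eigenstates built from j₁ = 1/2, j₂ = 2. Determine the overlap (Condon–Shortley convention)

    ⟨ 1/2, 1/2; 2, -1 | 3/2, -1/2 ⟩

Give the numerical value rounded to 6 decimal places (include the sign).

j₁+j₂−J=1  J+j₁−j₂=0  J−j₁+j₂=3  j₁+j₂+J+1=5
(j₁±m₁, j₂±m₂, J±M) = (1,0,1,3,1,2)
P² = 12/5
sum k=0..0:
  [0] +1/2 = 1/2
S = 1/2
C² = P²·S² = 3/5 ; C = +0.774597

+0.774597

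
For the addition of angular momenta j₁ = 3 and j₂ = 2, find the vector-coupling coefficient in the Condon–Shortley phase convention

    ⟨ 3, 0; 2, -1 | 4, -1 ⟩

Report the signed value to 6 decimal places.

j₁+j₂−J=1  J+j₁−j₂=5  J−j₁+j₂=3  j₁+j₂+J+1=10
(j₁±m₁, j₂±m₂, J±M) = (3,3,1,3,3,5)
P² = 1944/7
sum k=0..1:
  [0] +1/24 = 1/24
  [1] −1/72 = -1/72
S = 1/36
C² = P²·S² = 3/14 ; C = +0.462910

+√(3/14) = +0.462910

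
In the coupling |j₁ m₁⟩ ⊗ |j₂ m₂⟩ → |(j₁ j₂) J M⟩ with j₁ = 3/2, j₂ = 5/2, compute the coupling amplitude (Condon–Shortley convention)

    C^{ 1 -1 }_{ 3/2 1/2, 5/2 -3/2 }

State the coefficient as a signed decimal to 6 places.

triangle: 3!×0!×2!/6! = 12/720
(j±m)!: 2!×1!×1!×4!×0!×2! = 96
prefactor² = (2J+1)×Δ×N² = 24/5
  k=1: −1/(1!×2!×0!×0!×0!×2!) = -1/4
Σ = -1/4  ⇒  CG² = 24/5×(-1/4)² = 3/10
CG = −√(3/10) = -0.547723

−√(3/10) ≈ -0.547723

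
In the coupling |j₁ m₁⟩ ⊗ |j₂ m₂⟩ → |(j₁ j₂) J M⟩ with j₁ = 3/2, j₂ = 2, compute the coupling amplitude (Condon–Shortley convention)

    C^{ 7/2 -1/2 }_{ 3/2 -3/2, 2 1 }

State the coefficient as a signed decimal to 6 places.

+0.338062  (= +√(4/35))

j₁+j₂−J=0  J+j₁−j₂=3  J−j₁+j₂=4  j₁+j₂+J+1=8
(j₁±m₁, j₂±m₂, J±M) = (0,3,3,1,3,4)
P² = 5184/35
sum k=0..0:
  [0] +1/36 = 1/36
S = 1/36
C² = P²·S² = 4/35 ; C = +0.338062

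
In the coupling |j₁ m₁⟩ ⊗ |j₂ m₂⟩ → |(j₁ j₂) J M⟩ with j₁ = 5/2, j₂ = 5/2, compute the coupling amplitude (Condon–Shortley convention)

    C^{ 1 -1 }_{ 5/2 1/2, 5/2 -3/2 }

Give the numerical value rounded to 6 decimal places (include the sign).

-0.478091  (= −√(8/35))

√[3·4!1!1!/7! · 3!2!1!4!0!2!] = √(288/35)
  +(−1)^1/∏(1,3,1,0,0,1)! = -1/6  (running -1/6)
⟨..|..⟩ = √(288/35)·(-1/6) = -0.478091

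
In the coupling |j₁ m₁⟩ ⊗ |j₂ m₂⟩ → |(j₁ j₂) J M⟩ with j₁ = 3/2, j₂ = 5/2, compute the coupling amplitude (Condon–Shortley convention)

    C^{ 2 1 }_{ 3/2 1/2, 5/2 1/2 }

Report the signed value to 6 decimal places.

√[5·2!1!3!/7! · 2!1!3!2!3!1!] = √(12/7)
  +(−1)^0/∏(0,2,1,3,0,0)! = 1/12  (running 1/12)
  +(−1)^1/∏(1,1,0,2,1,1)! = -1/2  (running -5/12)
⟨..|..⟩ = √(12/7)·(-5/12) = -0.545545

−√(25/84) = -0.545545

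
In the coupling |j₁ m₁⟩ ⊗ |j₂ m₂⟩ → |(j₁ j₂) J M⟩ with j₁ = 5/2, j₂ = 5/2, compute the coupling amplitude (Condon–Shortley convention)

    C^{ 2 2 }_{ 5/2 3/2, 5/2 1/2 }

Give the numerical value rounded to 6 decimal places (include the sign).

−√(9/28) = -0.566947

triangle: 3!*2!*2!/8! = 24/40320
(j±m)!: 4!*1!*3!*2!*4!*0! = 6912
prefactor² = (2J+1)*Δ*N² = 144/7
  k=1: −1/(1!*2!*0!*2!*2!*0!) = -1/8
Σ = -1/8  ⇒  CG² = 144/7*(-1/8)² = 9/28
CG = −√(9/28) = -0.566947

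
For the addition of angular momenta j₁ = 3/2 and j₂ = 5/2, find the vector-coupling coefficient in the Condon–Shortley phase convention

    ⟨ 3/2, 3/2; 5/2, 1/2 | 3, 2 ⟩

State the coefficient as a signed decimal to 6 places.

+√(1/2) ≈ +0.707107

√[7·1!2!4!/8! · 3!0!3!2!5!1!] = √(72)
  +(−1)^0/∏(0,1,0,3,2,1)! = 1/12  (running 1/12)
⟨..|..⟩ = √(72)·(1/12) = +0.707107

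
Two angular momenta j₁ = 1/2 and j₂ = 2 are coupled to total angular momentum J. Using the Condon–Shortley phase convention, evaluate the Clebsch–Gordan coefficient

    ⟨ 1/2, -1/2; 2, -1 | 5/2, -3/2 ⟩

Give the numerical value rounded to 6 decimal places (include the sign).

√[6·0!1!4!/6! · 0!1!1!3!1!4!] = √(144/5)
  +(−1)^0/∏(0,0,1,1,0,3)! = 1/6  (running 1/6)
⟨..|..⟩ = √(144/5)·(1/6) = +0.894427

+0.894427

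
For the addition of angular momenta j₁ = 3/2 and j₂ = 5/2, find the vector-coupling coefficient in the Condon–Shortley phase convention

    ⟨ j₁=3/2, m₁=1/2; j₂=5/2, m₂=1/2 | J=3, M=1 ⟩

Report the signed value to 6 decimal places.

j₁+j₂−J=1  J+j₁−j₂=2  J−j₁+j₂=4  j₁+j₂+J+1=8
(j₁±m₁, j₂±m₂, J±M) = (2,1,3,2,4,2)
P² = 48/5
sum k=0..1:
  [0] +1/6 = 1/6
  [1] −1/8 = -1/8
S = 1/24
C² = P²·S² = 1/60 ; C = +0.129099

+0.129099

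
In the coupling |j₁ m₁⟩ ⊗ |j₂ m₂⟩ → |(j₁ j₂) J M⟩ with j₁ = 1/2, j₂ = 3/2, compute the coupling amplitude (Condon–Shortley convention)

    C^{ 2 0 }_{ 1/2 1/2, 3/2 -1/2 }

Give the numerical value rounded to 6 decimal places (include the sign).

+√(1/2) = +0.707107

√[5·0!1!3!/5! · 1!0!1!2!2!2!] = √(2)
  +(−1)^0/∏(0,0,0,1,1,2)! = 1/2  (running 1/2)
⟨..|..⟩ = √(2)·(1/2) = +0.707107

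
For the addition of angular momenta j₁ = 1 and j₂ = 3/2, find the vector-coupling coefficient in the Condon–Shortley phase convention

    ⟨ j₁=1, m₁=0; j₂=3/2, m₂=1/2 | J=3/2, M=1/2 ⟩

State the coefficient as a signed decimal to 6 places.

-0.258199

√[4·1!1!2!/5! · 1!1!2!1!2!1!] = √(4/15)
  +(−1)^0/∏(0,1,1,2,0,0)! = 1/2  (running 1/2)
  +(−1)^1/∏(1,0,0,1,1,1)! = -1  (running -1/2)
⟨..|..⟩ = √(4/15)·(-1/2) = -0.258199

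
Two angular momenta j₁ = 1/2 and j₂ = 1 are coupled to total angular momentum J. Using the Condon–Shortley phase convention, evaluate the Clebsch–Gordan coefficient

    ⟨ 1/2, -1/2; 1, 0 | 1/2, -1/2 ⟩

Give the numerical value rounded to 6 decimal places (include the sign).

−√(1/3) ≈ -0.577350

j₁+j₂−J=1  J+j₁−j₂=0  J−j₁+j₂=1  j₁+j₂+J+1=3
(j₁±m₁, j₂±m₂, J±M) = (0,1,1,1,0,1)
P² = 1/3
sum k=1..1:
  [1] −1/1 = -1
S = -1
C² = P²·S² = 1/3 ; C = -0.577350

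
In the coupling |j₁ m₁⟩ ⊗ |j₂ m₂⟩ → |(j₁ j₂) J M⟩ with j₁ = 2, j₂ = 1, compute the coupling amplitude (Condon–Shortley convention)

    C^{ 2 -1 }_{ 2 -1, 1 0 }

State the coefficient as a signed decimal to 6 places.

−√(1/6) ≈ -0.408248

j₁+j₂−J=1  J+j₁−j₂=3  J−j₁+j₂=1  j₁+j₂+J+1=6
(j₁±m₁, j₂±m₂, J±M) = (1,3,1,1,1,3)
P² = 3/2
sum k=0..1:
  [0] +1/6 = 1/6
  [1] −1/2 = -1/2
S = -1/3
C² = P²·S² = 1/6 ; C = -0.408248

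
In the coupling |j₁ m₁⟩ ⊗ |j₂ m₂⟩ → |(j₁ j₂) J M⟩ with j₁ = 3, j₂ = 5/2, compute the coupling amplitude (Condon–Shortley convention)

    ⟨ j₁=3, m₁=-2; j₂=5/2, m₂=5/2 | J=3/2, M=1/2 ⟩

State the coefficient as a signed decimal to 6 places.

+0.487950

triangle: 4!×2!×1!/8! = 48/40320
(j±m)!: 1!×5!×5!×0!×2!×1! = 28800
prefactor² = (2J+1)×Δ×N² = 960/7
  k=4: +1/(4!×0!×1!×1!×1!×0!) = 1/24
Σ = 1/24  ⇒  CG² = 960/7×1/24² = 5/21
CG = +√(5/21) = +0.487950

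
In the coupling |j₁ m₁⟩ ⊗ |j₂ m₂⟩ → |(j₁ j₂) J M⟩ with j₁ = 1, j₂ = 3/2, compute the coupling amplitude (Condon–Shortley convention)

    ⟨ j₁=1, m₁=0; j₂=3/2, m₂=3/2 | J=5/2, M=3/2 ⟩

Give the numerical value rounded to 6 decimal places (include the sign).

√[6·0!2!3!/6! · 1!1!3!0!4!1!] = √(72/5)
  +(−1)^0/∏(0,0,1,3,1,0)! = 1/6  (running 1/6)
⟨..|..⟩ = √(72/5)·(1/6) = +0.632456

+0.632456  (= +√(2/5))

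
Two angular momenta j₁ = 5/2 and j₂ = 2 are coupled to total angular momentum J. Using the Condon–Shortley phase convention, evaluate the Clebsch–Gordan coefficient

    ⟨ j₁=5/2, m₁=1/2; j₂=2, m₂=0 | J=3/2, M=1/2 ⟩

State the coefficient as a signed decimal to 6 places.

-0.239046  (= −√(2/35))

triangle: 3!×2!×1!/7! = 12/5040
(j±m)!: 3!×2!×2!×2!×2!×1! = 96
prefactor² = (2J+1)×Δ×N² = 32/35
  k=1: −1/(1!×2!×1!×1!×1!×0!) = -1/2
  k=2: +1/(2!×1!×0!×0!×2!×1!) = 1/4
Σ = -1/4  ⇒  CG² = 32/35×(-1/4)² = 2/35
CG = −√(2/35) = -0.239046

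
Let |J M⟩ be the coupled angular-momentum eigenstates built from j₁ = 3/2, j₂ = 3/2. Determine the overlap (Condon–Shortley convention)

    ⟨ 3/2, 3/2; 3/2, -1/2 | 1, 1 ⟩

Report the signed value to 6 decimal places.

+√(3/10) ≈ +0.547723

√[3·2!1!1!/5! · 3!0!1!2!2!0!] = √(6/5)
  +(−1)^0/∏(0,2,0,1,1,0)! = 1/2  (running 1/2)
⟨..|..⟩ = √(6/5)·(1/2) = +0.547723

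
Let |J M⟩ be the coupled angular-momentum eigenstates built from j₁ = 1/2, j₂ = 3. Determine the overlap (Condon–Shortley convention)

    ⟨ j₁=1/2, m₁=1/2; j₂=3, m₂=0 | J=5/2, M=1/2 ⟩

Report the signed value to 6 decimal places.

√[6·1!0!5!/7! · 1!0!3!3!3!2!] = √(432/7)
  +(−1)^0/∏(0,1,0,3,0,2)! = 1/12  (running 1/12)
⟨..|..⟩ = √(432/7)·(1/12) = +0.654654

+√(3/7) ≈ +0.654654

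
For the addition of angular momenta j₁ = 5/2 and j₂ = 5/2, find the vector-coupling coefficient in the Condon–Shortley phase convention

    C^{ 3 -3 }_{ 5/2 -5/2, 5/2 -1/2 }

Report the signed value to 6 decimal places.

√[7·2!3!3!/9! · 0!5!2!3!0!6!] = √(1440)
  +(−1)^2/∏(2,0,3,0,0,3)! = 1/72  (running 1/72)
⟨..|..⟩ = √(1440)·(1/72) = +0.527046

+√(5/18) ≈ +0.527046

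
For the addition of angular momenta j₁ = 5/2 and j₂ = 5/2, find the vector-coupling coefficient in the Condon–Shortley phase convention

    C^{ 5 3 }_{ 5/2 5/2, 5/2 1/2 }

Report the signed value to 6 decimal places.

triangle: 0!·5!·5!/11! = 14400/39916800
(j±m)!: 5!·0!·3!·2!·8!·2! = 116121600
prefactor² = (2J+1)·Δ·N² = 460800
  k=0: +1/(0!·0!·0!·3!·5!·2!) = 1/1440
Σ = 1/1440  ⇒  CG² = 460800·1/1440² = 2/9
CG = +√(2/9) = +0.471405

+√(2/9) = +0.471405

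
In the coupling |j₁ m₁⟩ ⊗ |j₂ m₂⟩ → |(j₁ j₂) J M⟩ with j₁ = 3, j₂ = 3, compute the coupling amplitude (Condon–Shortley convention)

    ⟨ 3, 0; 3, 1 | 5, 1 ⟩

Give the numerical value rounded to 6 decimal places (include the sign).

j₁+j₂−J=1  J+j₁−j₂=5  J−j₁+j₂=5  j₁+j₂+J+1=12
(j₁±m₁, j₂±m₂, J±M) = (3,3,4,2,6,4)
P² = 69120/7
sum k=0..1:
  [0] +1/288 = 1/288
  [1] −1/144 = -1/144
S = -1/288
C² = P²·S² = 5/42 ; C = -0.345033

-0.345033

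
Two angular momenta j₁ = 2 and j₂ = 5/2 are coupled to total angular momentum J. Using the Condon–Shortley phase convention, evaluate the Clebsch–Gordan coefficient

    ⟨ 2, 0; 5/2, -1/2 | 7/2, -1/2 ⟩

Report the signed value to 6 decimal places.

j₁+j₂−J=1  J+j₁−j₂=3  J−j₁+j₂=4  j₁+j₂+J+1=9
(j₁±m₁, j₂±m₂, J±M) = (2,2,2,3,3,4)
P² = 768/35
sum k=0..1:
  [0] +1/8 = 1/8
  [1] −1/12 = -1/12
S = 1/24
C² = P²·S² = 4/105 ; C = +0.195180

+√(4/105) ≈ +0.195180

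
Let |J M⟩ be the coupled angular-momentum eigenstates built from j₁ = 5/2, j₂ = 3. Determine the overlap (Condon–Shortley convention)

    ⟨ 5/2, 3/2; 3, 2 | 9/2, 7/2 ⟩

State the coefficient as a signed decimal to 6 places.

j₁+j₂−J=1  J+j₁−j₂=4  J−j₁+j₂=5  j₁+j₂+J+1=11
(j₁±m₁, j₂±m₂, J±M) = (4,1,5,1,8,1)
P² = 921600/11
sum k=0..1:
  [0] +1/720 = 1/720
  [1] −1/576 = -1/576
S = -1/2880
C² = P²·S² = 1/99 ; C = -0.100504

−√(1/99) = -0.100504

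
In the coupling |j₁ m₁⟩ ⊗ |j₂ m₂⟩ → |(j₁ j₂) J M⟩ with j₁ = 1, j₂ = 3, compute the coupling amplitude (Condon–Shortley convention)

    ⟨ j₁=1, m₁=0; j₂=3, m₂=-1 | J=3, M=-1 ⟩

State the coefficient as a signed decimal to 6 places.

+√(1/12) ≈ +0.288675

√[7·1!1!5!/8! · 1!1!2!4!2!4!] = √(48)
  +(−1)^0/∏(0,1,1,2,0,3)! = 1/12  (running 1/12)
  +(−1)^1/∏(1,0,0,1,1,4)! = -1/24  (running 1/24)
⟨..|..⟩ = √(48)·(1/24) = +0.288675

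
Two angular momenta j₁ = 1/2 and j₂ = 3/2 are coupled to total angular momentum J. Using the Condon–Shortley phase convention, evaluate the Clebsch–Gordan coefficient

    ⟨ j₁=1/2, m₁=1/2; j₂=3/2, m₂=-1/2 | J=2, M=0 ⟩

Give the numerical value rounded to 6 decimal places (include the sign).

+0.707107

triangle: 0!×1!×3!/5! = 6/120
(j±m)!: 1!×0!×1!×2!×2!×2! = 8
prefactor² = (2J+1)×Δ×N² = 2
  k=0: +1/(0!×0!×0!×1!×1!×2!) = 1/2
Σ = 1/2  ⇒  CG² = 2×1/2² = 1/2
CG = +√(1/2) = +0.707107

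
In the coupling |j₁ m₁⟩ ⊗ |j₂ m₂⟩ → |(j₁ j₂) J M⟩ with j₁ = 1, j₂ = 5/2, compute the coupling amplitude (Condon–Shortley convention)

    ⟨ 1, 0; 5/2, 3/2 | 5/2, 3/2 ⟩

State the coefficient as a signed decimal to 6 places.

−√(9/35) ≈ -0.507093

triangle: 1!·1!·4!/7! = 24/5040
(j±m)!: 1!·1!·4!·1!·4!·1! = 576
prefactor² = (2J+1)·Δ·N² = 576/35
  k=0: +1/(0!·1!·1!·4!·0!·0!) = 1/24
  k=1: −1/(1!·0!·0!·3!·1!·1!) = -1/6
Σ = -1/8  ⇒  CG² = 576/35·(-1/8)² = 9/35
CG = −√(9/35) = -0.507093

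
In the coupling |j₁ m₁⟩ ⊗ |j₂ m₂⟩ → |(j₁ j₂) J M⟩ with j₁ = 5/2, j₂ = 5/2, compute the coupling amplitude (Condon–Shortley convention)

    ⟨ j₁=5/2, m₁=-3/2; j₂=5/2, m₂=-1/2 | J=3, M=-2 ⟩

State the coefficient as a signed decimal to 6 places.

−√(1/12) ≈ -0.288675

triangle: 2!×3!×3!/9! = 72/362880
(j±m)!: 1!×4!×2!×3!×1!×5! = 34560
prefactor² = (2J+1)×Δ×N² = 48
  k=1: −1/(1!×1!×3!×1!×0!×2!) = -1/12
  k=2: +1/(2!×0!×2!×0!×1!×3!) = 1/24
Σ = -1/24  ⇒  CG² = 48×(-1/24)² = 1/12
CG = −√(1/12) = -0.288675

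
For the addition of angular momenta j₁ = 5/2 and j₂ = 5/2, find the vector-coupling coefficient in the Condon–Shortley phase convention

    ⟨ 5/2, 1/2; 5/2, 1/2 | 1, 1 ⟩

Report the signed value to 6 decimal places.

j₁+j₂−J=4  J+j₁−j₂=1  J−j₁+j₂=1  j₁+j₂+J+1=7
(j₁±m₁, j₂±m₂, J±M) = (3,2,3,2,2,0)
P² = 144/35
sum k=2..2:
  [2] +1/4 = 1/4
S = 1/4
C² = P²·S² = 9/35 ; C = +0.507093

+√(9/35) ≈ +0.507093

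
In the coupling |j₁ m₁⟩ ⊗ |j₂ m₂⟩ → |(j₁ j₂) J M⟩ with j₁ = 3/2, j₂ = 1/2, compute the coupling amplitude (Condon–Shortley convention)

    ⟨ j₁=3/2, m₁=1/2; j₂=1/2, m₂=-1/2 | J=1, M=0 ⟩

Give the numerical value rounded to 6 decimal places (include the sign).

√[3·1!2!0!/4! · 2!1!0!1!1!1!] = √(1/2)
  +(−1)^0/∏(0,1,1,0,1,0)! = 1  (running 1)
⟨..|..⟩ = √(1/2)·(1) = +0.707107

+√(1/2) ≈ +0.707107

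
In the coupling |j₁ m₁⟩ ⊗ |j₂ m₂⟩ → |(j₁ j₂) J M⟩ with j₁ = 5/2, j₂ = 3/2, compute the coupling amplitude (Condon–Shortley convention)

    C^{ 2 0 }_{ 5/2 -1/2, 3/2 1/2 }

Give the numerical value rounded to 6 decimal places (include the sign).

triangle: 2!*3!*1!/7! = 12/5040
(j±m)!: 2!*3!*2!*1!*2!*2! = 96
prefactor² = (2J+1)*Δ*N² = 8/7
  k=1: −1/(1!*1!*2!*1!*1!*0!) = -1/2
  k=2: +1/(2!*0!*1!*0!*2!*1!) = 1/4
Σ = -1/4  ⇒  CG² = 8/7*(-1/4)² = 1/14
CG = −√(1/14) = -0.267261

−√(1/14) = -0.267261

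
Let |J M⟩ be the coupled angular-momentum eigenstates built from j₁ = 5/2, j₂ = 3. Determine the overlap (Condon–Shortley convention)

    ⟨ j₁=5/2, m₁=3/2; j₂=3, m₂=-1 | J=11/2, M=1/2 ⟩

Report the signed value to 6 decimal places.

√[12·0!5!6!/12! · 4!1!2!4!6!5!] = √(16588800/77)
  +(−1)^0/∏(0,0,1,2,4,4)! = 1/1152  (running 1/1152)
⟨..|..⟩ = √(16588800/77)·(1/1152) = +0.402911

+√(25/154) ≈ +0.402911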